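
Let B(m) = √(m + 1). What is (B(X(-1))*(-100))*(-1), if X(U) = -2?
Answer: 100*I ≈ 100.0*I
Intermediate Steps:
B(m) = √(1 + m)
(B(X(-1))*(-100))*(-1) = (√(1 - 2)*(-100))*(-1) = (√(-1)*(-100))*(-1) = (I*(-100))*(-1) = -100*I*(-1) = 100*I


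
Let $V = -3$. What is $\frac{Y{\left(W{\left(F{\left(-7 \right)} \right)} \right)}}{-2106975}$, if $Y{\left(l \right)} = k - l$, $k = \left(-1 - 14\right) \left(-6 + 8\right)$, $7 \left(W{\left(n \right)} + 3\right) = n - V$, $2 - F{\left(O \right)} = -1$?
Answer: $\frac{1}{75635} \approx 1.3221 \cdot 10^{-5}$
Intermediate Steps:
$F{\left(O \right)} = 3$ ($F{\left(O \right)} = 2 - -1 = 2 + 1 = 3$)
$W{\left(n \right)} = - \frac{18}{7} + \frac{n}{7}$ ($W{\left(n \right)} = -3 + \frac{n - -3}{7} = -3 + \frac{n + 3}{7} = -3 + \frac{3 + n}{7} = -3 + \left(\frac{3}{7} + \frac{n}{7}\right) = - \frac{18}{7} + \frac{n}{7}$)
$k = -30$ ($k = \left(-1 - 14\right) 2 = \left(-15\right) 2 = -30$)
$Y{\left(l \right)} = -30 - l$
$\frac{Y{\left(W{\left(F{\left(-7 \right)} \right)} \right)}}{-2106975} = \frac{-30 - \left(- \frac{18}{7} + \frac{1}{7} \cdot 3\right)}{-2106975} = \left(-30 - \left(- \frac{18}{7} + \frac{3}{7}\right)\right) \left(- \frac{1}{2106975}\right) = \left(-30 - - \frac{15}{7}\right) \left(- \frac{1}{2106975}\right) = \left(-30 + \frac{15}{7}\right) \left(- \frac{1}{2106975}\right) = \left(- \frac{195}{7}\right) \left(- \frac{1}{2106975}\right) = \frac{1}{75635}$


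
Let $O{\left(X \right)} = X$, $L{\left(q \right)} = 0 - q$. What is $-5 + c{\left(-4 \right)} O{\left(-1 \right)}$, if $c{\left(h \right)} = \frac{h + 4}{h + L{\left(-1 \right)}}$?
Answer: $-5$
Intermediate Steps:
$L{\left(q \right)} = - q$
$c{\left(h \right)} = \frac{4 + h}{1 + h}$ ($c{\left(h \right)} = \frac{h + 4}{h - -1} = \frac{4 + h}{h + 1} = \frac{4 + h}{1 + h}$)
$-5 + c{\left(-4 \right)} O{\left(-1 \right)} = -5 + \frac{4 - 4}{1 - 4} \left(-1\right) = -5 + \frac{1}{-3} \cdot 0 \left(-1\right) = -5 + \left(- \frac{1}{3}\right) 0 \left(-1\right) = -5 + 0 \left(-1\right) = -5 + 0 = -5$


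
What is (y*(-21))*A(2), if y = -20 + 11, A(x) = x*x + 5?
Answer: 1701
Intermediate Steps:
A(x) = 5 + x² (A(x) = x² + 5 = 5 + x²)
y = -9
(y*(-21))*A(2) = (-9*(-21))*(5 + 2²) = 189*(5 + 4) = 189*9 = 1701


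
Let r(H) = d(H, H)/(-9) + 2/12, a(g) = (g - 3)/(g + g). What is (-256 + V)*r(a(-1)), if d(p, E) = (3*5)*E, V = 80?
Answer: 1672/3 ≈ 557.33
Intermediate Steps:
d(p, E) = 15*E
a(g) = (-3 + g)/(2*g) (a(g) = (-3 + g)/((2*g)) = (-3 + g)*(1/(2*g)) = (-3 + g)/(2*g))
r(H) = 1/6 - 5*H/3 (r(H) = (15*H)/(-9) + 2/12 = (15*H)*(-1/9) + 2*(1/12) = -5*H/3 + 1/6 = 1/6 - 5*H/3)
(-256 + V)*r(a(-1)) = (-256 + 80)*(1/6 - 5*(-3 - 1)/(6*(-1))) = -176*(1/6 - 5*(-1)*(-4)/6) = -176*(1/6 - 5/3*2) = -176*(1/6 - 10/3) = -176*(-19/6) = 1672/3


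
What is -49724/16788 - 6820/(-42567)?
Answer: -55614093/19850411 ≈ -2.8017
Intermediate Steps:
-49724/16788 - 6820/(-42567) = -49724*1/16788 - 6820*(-1/42567) = -12431/4197 + 6820/42567 = -55614093/19850411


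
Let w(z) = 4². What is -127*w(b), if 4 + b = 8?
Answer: -2032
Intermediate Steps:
b = 4 (b = -4 + 8 = 4)
w(z) = 16
-127*w(b) = -127*16 = -2032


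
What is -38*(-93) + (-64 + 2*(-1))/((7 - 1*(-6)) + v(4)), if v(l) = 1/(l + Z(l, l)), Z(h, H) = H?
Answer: 123514/35 ≈ 3529.0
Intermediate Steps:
v(l) = 1/(2*l) (v(l) = 1/(l + l) = 1/(2*l))
-38*(-93) + (-64 + 2*(-1))/((7 - 1*(-6)) + v(4)) = -38*(-93) + (-64 + 2*(-1))/((7 - 1*(-6)) + (1/2)/4) = 3534 + (-64 - 2)/((7 + 6) + (1/2)*(1/4)) = 3534 - 66/(13 + 1/8) = 3534 - 66/105/8 = 3534 - 66*8/105 = 3534 - 176/35 = 123514/35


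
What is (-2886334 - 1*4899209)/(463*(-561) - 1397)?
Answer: 7785543/261140 ≈ 29.814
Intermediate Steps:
(-2886334 - 1*4899209)/(463*(-561) - 1397) = (-2886334 - 4899209)/(-259743 - 1397) = -7785543/(-261140) = -7785543*(-1/261140) = 7785543/261140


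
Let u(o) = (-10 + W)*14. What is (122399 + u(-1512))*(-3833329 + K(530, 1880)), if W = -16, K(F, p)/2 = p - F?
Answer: -467470810015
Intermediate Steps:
K(F, p) = -2*F + 2*p (K(F, p) = 2*(p - F) = -2*F + 2*p)
u(o) = -364 (u(o) = (-10 - 16)*14 = -26*14 = -364)
(122399 + u(-1512))*(-3833329 + K(530, 1880)) = (122399 - 364)*(-3833329 + (-2*530 + 2*1880)) = 122035*(-3833329 + (-1060 + 3760)) = 122035*(-3833329 + 2700) = 122035*(-3830629) = -467470810015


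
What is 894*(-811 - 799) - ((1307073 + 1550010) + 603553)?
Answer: -4899976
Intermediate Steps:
894*(-811 - 799) - ((1307073 + 1550010) + 603553) = 894*(-1610) - (2857083 + 603553) = -1439340 - 1*3460636 = -1439340 - 3460636 = -4899976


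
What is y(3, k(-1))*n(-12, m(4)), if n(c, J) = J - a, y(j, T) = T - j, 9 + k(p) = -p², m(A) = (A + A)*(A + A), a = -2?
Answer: -858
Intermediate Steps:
m(A) = 4*A² (m(A) = (2*A)*(2*A) = 4*A²)
k(p) = -9 - p²
n(c, J) = 2 + J (n(c, J) = J - 1*(-2) = J + 2 = 2 + J)
y(3, k(-1))*n(-12, m(4)) = ((-9 - 1*(-1)²) - 1*3)*(2 + 4*4²) = ((-9 - 1*1) - 3)*(2 + 4*16) = ((-9 - 1) - 3)*(2 + 64) = (-10 - 3)*66 = -13*66 = -858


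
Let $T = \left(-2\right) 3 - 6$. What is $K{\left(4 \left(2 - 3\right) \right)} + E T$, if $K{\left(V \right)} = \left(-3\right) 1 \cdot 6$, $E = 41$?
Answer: $-510$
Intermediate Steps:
$T = -12$ ($T = -6 - 6 = -12$)
$K{\left(V \right)} = -18$ ($K{\left(V \right)} = \left(-3\right) 6 = -18$)
$K{\left(4 \left(2 - 3\right) \right)} + E T = -18 + 41 \left(-12\right) = -18 - 492 = -510$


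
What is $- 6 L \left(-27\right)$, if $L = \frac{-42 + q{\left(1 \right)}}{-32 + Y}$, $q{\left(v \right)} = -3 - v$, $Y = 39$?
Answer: $- \frac{7452}{7} \approx -1064.6$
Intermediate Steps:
$L = - \frac{46}{7}$ ($L = \frac{-42 - 4}{-32 + 39} = \frac{-42 - 4}{7} = \left(-42 - 4\right) \frac{1}{7} = \left(-46\right) \frac{1}{7} = - \frac{46}{7} \approx -6.5714$)
$- 6 L \left(-27\right) = \left(-6\right) \left(- \frac{46}{7}\right) \left(-27\right) = \frac{276}{7} \left(-27\right) = - \frac{7452}{7}$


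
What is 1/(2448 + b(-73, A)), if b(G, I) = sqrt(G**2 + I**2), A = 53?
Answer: 1224/2992283 - sqrt(8138)/5984566 ≈ 0.00039398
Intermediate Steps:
1/(2448 + b(-73, A)) = 1/(2448 + sqrt((-73)**2 + 53**2)) = 1/(2448 + sqrt(5329 + 2809)) = 1/(2448 + sqrt(8138))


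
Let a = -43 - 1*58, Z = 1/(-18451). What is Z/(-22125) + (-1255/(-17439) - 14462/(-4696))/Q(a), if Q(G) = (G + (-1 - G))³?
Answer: -17560372040693701/5571878065018500 ≈ -3.1516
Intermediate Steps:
Z = -1/18451 ≈ -5.4198e-5
a = -101 (a = -43 - 58 = -101)
Q(G) = -1 (Q(G) = (-1)³ = -1)
Z/(-22125) + (-1255/(-17439) - 14462/(-4696))/Q(a) = -1/18451/(-22125) + (-1255/(-17439) - 14462/(-4696))/(-1) = -1/18451*(-1/22125) + (-1255*(-1/17439) - 14462*(-1/4696))*(-1) = 1/408228375 + (1255/17439 + 7231/2348)*(-1) = 1/408228375 + (129048149/40946772)*(-1) = 1/408228375 - 129048149/40946772 = -17560372040693701/5571878065018500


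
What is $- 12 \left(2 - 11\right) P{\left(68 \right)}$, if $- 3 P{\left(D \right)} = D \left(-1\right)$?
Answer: $2448$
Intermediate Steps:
$P{\left(D \right)} = \frac{D}{3}$ ($P{\left(D \right)} = - \frac{D \left(-1\right)}{3} = - \frac{\left(-1\right) D}{3} = \frac{D}{3}$)
$- 12 \left(2 - 11\right) P{\left(68 \right)} = - 12 \left(2 - 11\right) \frac{1}{3} \cdot 68 = \left(-12\right) \left(-9\right) \frac{68}{3} = 108 \cdot \frac{68}{3} = 2448$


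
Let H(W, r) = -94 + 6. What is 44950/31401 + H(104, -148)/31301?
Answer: 1404216662/982882701 ≈ 1.4287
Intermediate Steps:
H(W, r) = -88
44950/31401 + H(104, -148)/31301 = 44950/31401 - 88/31301 = 1404216662/982882701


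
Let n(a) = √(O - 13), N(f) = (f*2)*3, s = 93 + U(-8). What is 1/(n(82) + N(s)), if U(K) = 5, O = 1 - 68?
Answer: 147/86456 - I*√5/86456 ≈ 0.0017003 - 2.5864e-5*I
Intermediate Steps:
O = -67
s = 98 (s = 93 + 5 = 98)
N(f) = 6*f (N(f) = (2*f)*3 = 6*f)
n(a) = 4*I*√5 (n(a) = √(-67 - 13) = √(-80) = 4*I*√5)
1/(n(82) + N(s)) = 1/(4*I*√5 + 6*98) = 1/(4*I*√5 + 588) = 1/(588 + 4*I*√5)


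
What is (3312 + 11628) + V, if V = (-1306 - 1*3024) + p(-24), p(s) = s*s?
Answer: 11186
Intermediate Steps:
p(s) = s**2
V = -3754 (V = (-1306 - 1*3024) + (-24)**2 = (-1306 - 3024) + 576 = -4330 + 576 = -3754)
(3312 + 11628) + V = (3312 + 11628) - 3754 = 14940 - 3754 = 11186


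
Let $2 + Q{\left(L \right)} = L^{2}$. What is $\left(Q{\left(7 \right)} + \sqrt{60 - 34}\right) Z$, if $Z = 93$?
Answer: $4371 + 93 \sqrt{26} \approx 4845.2$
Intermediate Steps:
$Q{\left(L \right)} = -2 + L^{2}$
$\left(Q{\left(7 \right)} + \sqrt{60 - 34}\right) Z = \left(\left(-2 + 7^{2}\right) + \sqrt{60 - 34}\right) 93 = \left(\left(-2 + 49\right) + \sqrt{26}\right) 93 = \left(47 + \sqrt{26}\right) 93 = 4371 + 93 \sqrt{26}$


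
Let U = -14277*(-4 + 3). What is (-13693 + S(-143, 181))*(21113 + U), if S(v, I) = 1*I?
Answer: -478189680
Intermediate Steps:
S(v, I) = I
U = 14277 (U = -14277*(-1) = 14277)
(-13693 + S(-143, 181))*(21113 + U) = (-13693 + 181)*(21113 + 14277) = -13512*35390 = -478189680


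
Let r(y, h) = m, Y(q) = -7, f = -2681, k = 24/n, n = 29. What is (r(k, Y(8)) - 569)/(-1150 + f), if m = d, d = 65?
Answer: 168/1277 ≈ 0.13156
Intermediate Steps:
k = 24/29 ≈ 0.82759
m = 65
r(y, h) = 65
(r(k, Y(8)) - 569)/(-1150 + f) = (65 - 569)/(-1150 - 2681) = -504/(-3831) = -504*(-1/3831) = 168/1277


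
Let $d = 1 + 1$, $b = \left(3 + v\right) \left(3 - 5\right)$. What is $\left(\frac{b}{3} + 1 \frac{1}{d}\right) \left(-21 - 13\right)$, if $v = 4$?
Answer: $\frac{425}{3} \approx 141.67$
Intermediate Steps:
$b = -14$ ($b = \left(3 + 4\right) \left(3 - 5\right) = 7 \left(-2\right) = -14$)
$d = 2$
$\left(\frac{b}{3} + 1 \frac{1}{d}\right) \left(-21 - 13\right) = \left(- \frac{14}{3} + 1 \cdot \frac{1}{2}\right) \left(-21 - 13\right) = \left(\left(-14\right) \frac{1}{3} + 1 \cdot \frac{1}{2}\right) \left(-21 - 13\right) = \left(- \frac{14}{3} + \frac{1}{2}\right) \left(-34\right) = \left(- \frac{25}{6}\right) \left(-34\right) = \frac{425}{3}$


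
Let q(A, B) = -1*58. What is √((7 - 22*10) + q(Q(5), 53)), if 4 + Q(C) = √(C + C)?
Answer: I*√271 ≈ 16.462*I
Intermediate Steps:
Q(C) = -4 + √2*√C (Q(C) = -4 + √(C + C) = -4 + √(2*C) = -4 + √2*√C)
q(A, B) = -58
√((7 - 22*10) + q(Q(5), 53)) = √((7 - 22*10) - 58) = √((7 - 220) - 58) = √(-213 - 58) = √(-271) = I*√271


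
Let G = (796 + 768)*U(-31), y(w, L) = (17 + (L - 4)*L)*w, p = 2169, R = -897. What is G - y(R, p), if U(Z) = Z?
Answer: 4212175610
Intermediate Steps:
y(w, L) = w*(17 + L*(-4 + L)) (y(w, L) = (17 + (-4 + L)*L)*w = (17 + L*(-4 + L))*w = w*(17 + L*(-4 + L)))
G = -48484 (G = (796 + 768)*(-31) = 1564*(-31) = -48484)
G - y(R, p) = -48484 - (-897)*(17 + 2169² - 4*2169) = -48484 - (-897)*(17 + 4704561 - 8676) = -48484 - (-897)*4695902 = -48484 - 1*(-4212224094) = -48484 + 4212224094 = 4212175610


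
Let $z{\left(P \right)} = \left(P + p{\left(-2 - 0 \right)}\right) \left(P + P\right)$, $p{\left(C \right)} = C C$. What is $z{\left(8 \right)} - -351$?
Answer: $543$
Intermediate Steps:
$p{\left(C \right)} = C^{2}$
$z{\left(P \right)} = 2 P \left(4 + P\right)$ ($z{\left(P \right)} = \left(P + \left(-2 - 0\right)^{2}\right) \left(P + P\right) = \left(P + \left(-2 + 0\right)^{2}\right) 2 P = \left(P + \left(-2\right)^{2}\right) 2 P = \left(P + 4\right) 2 P = \left(4 + P\right) 2 P = 2 P \left(4 + P\right)$)
$z{\left(8 \right)} - -351 = 2 \cdot 8 \left(4 + 8\right) - -351 = 2 \cdot 8 \cdot 12 + 351 = 192 + 351 = 543$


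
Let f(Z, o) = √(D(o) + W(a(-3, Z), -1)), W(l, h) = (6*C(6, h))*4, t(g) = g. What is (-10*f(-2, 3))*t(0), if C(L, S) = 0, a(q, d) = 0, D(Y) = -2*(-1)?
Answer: 0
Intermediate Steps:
D(Y) = 2
W(l, h) = 0 (W(l, h) = (6*0)*4 = 0*4 = 0)
f(Z, o) = √2 (f(Z, o) = √(2 + 0) = √2)
(-10*f(-2, 3))*t(0) = -10*√2*0 = 0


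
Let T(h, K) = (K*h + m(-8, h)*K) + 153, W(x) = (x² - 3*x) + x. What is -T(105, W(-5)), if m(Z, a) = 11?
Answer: -4213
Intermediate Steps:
W(x) = x² - 2*x
T(h, K) = 153 + 11*K + K*h (T(h, K) = (K*h + 11*K) + 153 = (11*K + K*h) + 153 = 153 + 11*K + K*h)
-T(105, W(-5)) = -(153 + 11*(-5*(-2 - 5)) - 5*(-2 - 5)*105) = -(153 + 11*(-5*(-7)) - 5*(-7)*105) = -(153 + 11*35 + 35*105) = -(153 + 385 + 3675) = -1*4213 = -4213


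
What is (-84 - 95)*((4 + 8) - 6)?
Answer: -1074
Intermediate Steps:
(-84 - 95)*((4 + 8) - 6) = -179*(12 - 6) = -179*6 = -1074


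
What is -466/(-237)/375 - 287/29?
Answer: -25493611/2577375 ≈ -9.8913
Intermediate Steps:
-466/(-237)/375 - 287/29 = -466*(-1/237)*(1/375) - 287*1/29 = (466/237)*(1/375) - 287/29 = 466/88875 - 287/29 = -25493611/2577375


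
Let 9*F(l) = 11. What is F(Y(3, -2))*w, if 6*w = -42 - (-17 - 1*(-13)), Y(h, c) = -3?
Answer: -209/27 ≈ -7.7407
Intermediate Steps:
F(l) = 11/9 (F(l) = (⅑)*11 = 11/9)
w = -19/3 (w = (-42 - (-17 - 1*(-13)))/6 = (-42 - (-17 + 13))/6 = (-42 - 1*(-4))/6 = (-42 + 4)/6 = (⅙)*(-38) = -19/3 ≈ -6.3333)
F(Y(3, -2))*w = (11/9)*(-19/3) = -209/27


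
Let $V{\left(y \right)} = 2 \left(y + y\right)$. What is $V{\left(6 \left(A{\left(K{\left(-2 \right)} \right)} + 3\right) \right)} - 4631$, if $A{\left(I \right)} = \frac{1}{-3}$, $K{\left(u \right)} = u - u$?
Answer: $-4567$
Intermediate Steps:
$K{\left(u \right)} = 0$
$A{\left(I \right)} = - \frac{1}{3}$
$V{\left(y \right)} = 4 y$ ($V{\left(y \right)} = 2 \cdot 2 y = 4 y$)
$V{\left(6 \left(A{\left(K{\left(-2 \right)} \right)} + 3\right) \right)} - 4631 = 4 \cdot 6 \left(- \frac{1}{3} + 3\right) - 4631 = 4 \cdot 6 \cdot \frac{8}{3} - 4631 = 4 \cdot 16 - 4631 = 64 - 4631 = -4567$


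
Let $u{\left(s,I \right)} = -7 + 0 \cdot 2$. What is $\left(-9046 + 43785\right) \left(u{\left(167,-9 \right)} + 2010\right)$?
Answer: $69582217$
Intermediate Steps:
$u{\left(s,I \right)} = -7$ ($u{\left(s,I \right)} = -7 + 0 = -7$)
$\left(-9046 + 43785\right) \left(u{\left(167,-9 \right)} + 2010\right) = \left(-9046 + 43785\right) \left(-7 + 2010\right) = 34739 \cdot 2003 = 69582217$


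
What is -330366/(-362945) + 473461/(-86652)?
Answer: -143213428013/31449910140 ≈ -4.5537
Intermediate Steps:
-330366/(-362945) + 473461/(-86652) = -330366*(-1/362945) + 473461*(-1/86652) = 330366/362945 - 473461/86652 = -143213428013/31449910140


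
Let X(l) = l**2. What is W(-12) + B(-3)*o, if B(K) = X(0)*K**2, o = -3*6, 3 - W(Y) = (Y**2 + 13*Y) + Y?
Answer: 27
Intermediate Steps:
W(Y) = 3 - Y**2 - 14*Y (W(Y) = 3 - ((Y**2 + 13*Y) + Y) = 3 - (Y**2 + 14*Y) = 3 + (-Y**2 - 14*Y) = 3 - Y**2 - 14*Y)
o = -18
B(K) = 0 (B(K) = 0**2*K**2 = 0*K**2 = 0)
W(-12) + B(-3)*o = (3 - 1*(-12)**2 - 14*(-12)) + 0*(-18) = (3 - 1*144 + 168) + 0 = (3 - 144 + 168) + 0 = 27 + 0 = 27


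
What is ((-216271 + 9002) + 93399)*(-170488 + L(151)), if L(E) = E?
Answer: 19396274190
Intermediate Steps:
((-216271 + 9002) + 93399)*(-170488 + L(151)) = ((-216271 + 9002) + 93399)*(-170488 + 151) = (-207269 + 93399)*(-170337) = -113870*(-170337) = 19396274190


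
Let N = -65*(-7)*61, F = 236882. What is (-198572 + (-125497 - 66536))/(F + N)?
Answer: -390605/264637 ≈ -1.4760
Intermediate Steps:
N = 27755 (N = 455*61 = 27755)
(-198572 + (-125497 - 66536))/(F + N) = (-198572 + (-125497 - 66536))/(236882 + 27755) = (-198572 - 192033)/264637 = -390605*1/264637 = -390605/264637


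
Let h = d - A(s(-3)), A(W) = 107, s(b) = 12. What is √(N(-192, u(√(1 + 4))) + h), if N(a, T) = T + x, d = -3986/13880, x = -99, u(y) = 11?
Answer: I*√2351433355/3470 ≈ 13.975*I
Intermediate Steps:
d = -1993/6940 (d = -3986*1/13880 = -1993/6940 ≈ -0.28718)
N(a, T) = -99 + T (N(a, T) = T - 99 = -99 + T)
h = -744573/6940 (h = -1993/6940 - 1*107 = -1993/6940 - 107 = -744573/6940 ≈ -107.29)
√(N(-192, u(√(1 + 4))) + h) = √((-99 + 11) - 744573/6940) = √(-88 - 744573/6940) = √(-1355293/6940) = I*√2351433355/3470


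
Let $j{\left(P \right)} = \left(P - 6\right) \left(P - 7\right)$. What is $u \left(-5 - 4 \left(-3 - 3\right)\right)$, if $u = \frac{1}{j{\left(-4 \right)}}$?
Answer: $\frac{19}{110} \approx 0.17273$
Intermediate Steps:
$j{\left(P \right)} = \left(-7 + P\right) \left(-6 + P\right)$ ($j{\left(P \right)} = \left(-6 + P\right) \left(-7 + P\right) = \left(-7 + P\right) \left(-6 + P\right)$)
$u = \frac{1}{110}$ ($u = \frac{1}{42 + \left(-4\right)^{2} - -52} = \frac{1}{42 + 16 + 52} = \frac{1}{110} \approx 0.0090909$)
$u \left(-5 - 4 \left(-3 - 3\right)\right) = \frac{-5 - 4 \left(-3 - 3\right)}{110} = \frac{-5 - -24}{110} = \frac{-5 + 24}{110} = \frac{1}{110} \cdot 19 = \frac{19}{110}$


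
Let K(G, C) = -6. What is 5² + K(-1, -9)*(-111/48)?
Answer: 311/8 ≈ 38.875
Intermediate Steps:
5² + K(-1, -9)*(-111/48) = 5² - (-666)/48 = 25 - (-666)/48 = 25 - 6*(-37/16) = 25 + 111/8 = 311/8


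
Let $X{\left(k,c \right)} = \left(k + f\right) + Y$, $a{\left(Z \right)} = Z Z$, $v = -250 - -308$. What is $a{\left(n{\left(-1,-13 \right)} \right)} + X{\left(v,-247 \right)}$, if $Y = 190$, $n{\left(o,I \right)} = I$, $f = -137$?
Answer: $280$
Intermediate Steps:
$v = 58$ ($v = -250 + 308 = 58$)
$a{\left(Z \right)} = Z^{2}$
$X{\left(k,c \right)} = 53 + k$ ($X{\left(k,c \right)} = \left(k - 137\right) + 190 = \left(-137 + k\right) + 190 = 53 + k$)
$a{\left(n{\left(-1,-13 \right)} \right)} + X{\left(v,-247 \right)} = \left(-13\right)^{2} + \left(53 + 58\right) = 169 + 111 = 280$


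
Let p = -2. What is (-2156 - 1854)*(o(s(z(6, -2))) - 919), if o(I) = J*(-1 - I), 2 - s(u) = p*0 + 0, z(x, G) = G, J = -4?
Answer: 3637070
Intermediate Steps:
s(u) = 2 (s(u) = 2 - (-2*0 + 0) = 2 - (0 + 0) = 2 - 1*0 = 2 + 0 = 2)
o(I) = 4 + 4*I (o(I) = -4*(-1 - I) = 4 + 4*I)
(-2156 - 1854)*(o(s(z(6, -2))) - 919) = (-2156 - 1854)*((4 + 4*2) - 919) = -4010*((4 + 8) - 919) = -4010*(12 - 919) = -4010*(-907) = 3637070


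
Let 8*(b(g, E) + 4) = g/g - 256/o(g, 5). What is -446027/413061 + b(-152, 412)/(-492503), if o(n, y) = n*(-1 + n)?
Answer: -154806054788959/143365334146056 ≈ -1.0798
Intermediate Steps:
b(g, E) = -31/8 - 32/(g*(-1 + g)) (b(g, E) = -4 + (g/g - 256*1/(g*(-1 + g)))/8 = -4 + (1 - 256/(g*(-1 + g)))/8 = -4 + (⅛ - 32/(g*(-1 + g))) = -31/8 - 32/(g*(-1 + g)))
-446027/413061 + b(-152, 412)/(-492503) = -446027/413061 + ((⅛)*(-256 - 31*(-152)*(-1 - 152))/(-152*(-1 - 152)))/(-492503) = -446027*1/413061 + ((⅛)*(-1/152)*(-256 - 31*(-152)*(-153))/(-153))*(-1/492503) = -446027/413061 + ((⅛)*(-1/152)*(-1/153)*(-256 - 720936))*(-1/492503) = -446027/413061 + ((⅛)*(-1/152)*(-1/153)*(-721192))*(-1/492503) = -446027/413061 - 90149/23256*(-1/492503) = -446027/413061 + 90149/11453649768 = -154806054788959/143365334146056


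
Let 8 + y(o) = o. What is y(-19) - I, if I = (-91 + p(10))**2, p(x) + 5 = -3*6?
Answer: -13023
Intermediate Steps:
p(x) = -23 (p(x) = -5 - 3*6 = -5 - 18 = -23)
y(o) = -8 + o
I = 12996 (I = (-91 - 23)**2 = (-114)**2 = 12996)
y(-19) - I = (-8 - 19) - 1*12996 = -27 - 12996 = -13023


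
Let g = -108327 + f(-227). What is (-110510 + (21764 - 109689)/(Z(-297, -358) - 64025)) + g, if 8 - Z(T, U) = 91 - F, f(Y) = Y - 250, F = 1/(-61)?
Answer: -857641552521/3910589 ≈ -2.1931e+5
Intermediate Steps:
F = -1/61 ≈ -0.016393
f(Y) = -250 + Y
Z(T, U) = -5064/61 (Z(T, U) = 8 - (91 - 1*(-1/61)) = 8 - (91 + 1/61) = 8 - 1*5552/61 = 8 - 5552/61 = -5064/61)
g = -108804 (g = -108327 + (-250 - 227) = -108327 - 477 = -108804)
(-110510 + (21764 - 109689)/(Z(-297, -358) - 64025)) + g = (-110510 + (21764 - 109689)/(-5064/61 - 64025)) - 108804 = (-110510 - 87925/(-3910589/61)) - 108804 = (-110510 - 87925*(-61/3910589)) - 108804 = (-110510 + 5363425/3910589) - 108804 = -432153826965/3910589 - 108804 = -857641552521/3910589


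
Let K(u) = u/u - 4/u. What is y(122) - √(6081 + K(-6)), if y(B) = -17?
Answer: -17 - 2*√13686/3 ≈ -94.991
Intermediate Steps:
K(u) = 1 - 4/u
y(122) - √(6081 + K(-6)) = -17 - √(6081 + (-4 - 6)/(-6)) = -17 - √(6081 - ⅙*(-10)) = -17 - √(6081 + 5/3) = -17 - √(18248/3) = -17 - 2*√13686/3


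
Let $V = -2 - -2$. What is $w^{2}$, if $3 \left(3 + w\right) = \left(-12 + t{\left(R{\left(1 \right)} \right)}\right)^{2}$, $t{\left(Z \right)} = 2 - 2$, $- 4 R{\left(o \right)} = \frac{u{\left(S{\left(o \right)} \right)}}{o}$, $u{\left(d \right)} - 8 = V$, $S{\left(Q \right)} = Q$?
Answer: $2025$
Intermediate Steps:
$V = 0$ ($V = -2 + 2 = 0$)
$u{\left(d \right)} = 8$ ($u{\left(d \right)} = 8 + 0 = 8$)
$R{\left(o \right)} = - \frac{2}{o}$ ($R{\left(o \right)} = - \frac{8 \frac{1}{o}}{4} = - \frac{2}{o}$)
$t{\left(Z \right)} = 0$
$w = 45$ ($w = -3 + \frac{\left(-12 + 0\right)^{2}}{3} = -3 + \frac{\left(-12\right)^{2}}{3} = -3 + \frac{1}{3} \cdot 144 = -3 + 48 = 45$)
$w^{2} = 45^{2} = 2025$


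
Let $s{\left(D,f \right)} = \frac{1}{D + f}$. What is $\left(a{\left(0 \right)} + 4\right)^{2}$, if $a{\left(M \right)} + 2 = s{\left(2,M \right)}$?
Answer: $\frac{25}{4} \approx 6.25$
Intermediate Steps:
$a{\left(M \right)} = -2 + \frac{1}{2 + M}$
$\left(a{\left(0 \right)} + 4\right)^{2} = \left(\frac{-3 - 0}{2 + 0} + 4\right)^{2} = \left(\frac{-3 + 0}{2} + 4\right)^{2} = \left(\frac{1}{2} \left(-3\right) + 4\right)^{2} = \left(- \frac{3}{2} + 4\right)^{2} = \left(\frac{5}{2}\right)^{2} = \frac{25}{4}$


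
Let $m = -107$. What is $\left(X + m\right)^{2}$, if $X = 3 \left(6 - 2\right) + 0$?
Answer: $9025$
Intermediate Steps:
$X = 12$ ($X = 3 \left(6 - 2\right) + 0 = 3 \cdot 4 + 0 = 12 + 0 = 12$)
$\left(X + m\right)^{2} = \left(12 - 107\right)^{2} = \left(-95\right)^{2} = 9025$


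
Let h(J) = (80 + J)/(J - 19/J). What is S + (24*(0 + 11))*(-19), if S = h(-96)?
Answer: -46130616/9197 ≈ -5015.8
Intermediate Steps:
h(J) = (80 + J)/(J - 19/J)
S = 1536/9197 (S = -96*(80 - 96)/(-19 + (-96)**2) = -96*(-16)/(-19 + 9216) = -96*(-16)/9197 = -96*1/9197*(-16) = 1536/9197 ≈ 0.16701)
S + (24*(0 + 11))*(-19) = 1536/9197 + (24*(0 + 11))*(-19) = 1536/9197 + (24*11)*(-19) = 1536/9197 + 264*(-19) = 1536/9197 - 5016 = -46130616/9197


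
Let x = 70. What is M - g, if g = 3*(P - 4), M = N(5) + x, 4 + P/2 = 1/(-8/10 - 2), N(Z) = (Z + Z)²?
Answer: 1457/7 ≈ 208.14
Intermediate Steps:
N(Z) = 4*Z² (N(Z) = (2*Z)² = 4*Z²)
P = -61/7 (P = -8 + 2/(-8/10 - 2) = -8 + 2/(-8*⅒ - 2) = -8 + 2/(-⅘ - 2) = -8 + 2/(-14/5) = -8 + 2*(-5/14) = -8 - 5/7 = -61/7 ≈ -8.7143)
M = 170 (M = 4*5² + 70 = 4*25 + 70 = 100 + 70 = 170)
g = -267/7 (g = 3*(-61/7 - 4) = 3*(-89/7) = -267/7 ≈ -38.143)
M - g = 170 - 1*(-267/7) = 170 + 267/7 = 1457/7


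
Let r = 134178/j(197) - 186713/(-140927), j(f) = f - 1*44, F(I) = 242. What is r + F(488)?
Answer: 8051944399/7187277 ≈ 1120.3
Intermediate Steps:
j(f) = -44 + f (j(f) = f - 44 = -44 + f)
r = 6312623365/7187277 (r = 134178/(-44 + 197) - 186713/(-140927) = 134178/153 - 186713*(-1/140927) = 134178*(1/153) + 186713/140927 = 44726/51 + 186713/140927 = 6312623365/7187277 ≈ 878.31)
r + F(488) = 6312623365/7187277 + 242 = 8051944399/7187277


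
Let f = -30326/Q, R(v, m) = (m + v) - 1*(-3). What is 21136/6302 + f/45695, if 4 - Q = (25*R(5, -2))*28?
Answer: 1013181965093/302080414610 ≈ 3.3540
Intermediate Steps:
R(v, m) = 3 + m + v (R(v, m) = (m + v) + 3 = 3 + m + v)
Q = -4196 (Q = 4 - 25*(3 - 2 + 5)*28 = 4 - 25*6*28 = 4 - 150*28 = 4 - 1*4200 = 4 - 4200 = -4196)
f = 15163/2098 (f = -30326/(-4196) = -30326*(-1/4196) = 15163/2098 ≈ 7.2274)
21136/6302 + f/45695 = 21136/6302 + (15163/2098)/45695 = 21136*(1/6302) + (15163/2098)*(1/45695) = 10568/3151 + 15163/95868110 = 1013181965093/302080414610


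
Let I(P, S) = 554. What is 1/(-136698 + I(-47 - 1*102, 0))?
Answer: -1/136144 ≈ -7.3452e-6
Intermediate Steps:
1/(-136698 + I(-47 - 1*102, 0)) = 1/(-136698 + 554) = 1/(-136144) = -1/136144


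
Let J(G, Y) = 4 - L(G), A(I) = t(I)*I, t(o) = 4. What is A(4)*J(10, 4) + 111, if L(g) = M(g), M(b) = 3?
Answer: 127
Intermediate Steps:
A(I) = 4*I
L(g) = 3
J(G, Y) = 1 (J(G, Y) = 4 - 1*3 = 4 - 3 = 1)
A(4)*J(10, 4) + 111 = (4*4)*1 + 111 = 16*1 + 111 = 16 + 111 = 127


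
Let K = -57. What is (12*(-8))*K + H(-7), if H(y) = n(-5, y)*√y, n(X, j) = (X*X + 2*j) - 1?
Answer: 5472 + 10*I*√7 ≈ 5472.0 + 26.458*I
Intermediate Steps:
n(X, j) = -1 + X² + 2*j (n(X, j) = (X² + 2*j) - 1 = -1 + X² + 2*j)
H(y) = √y*(24 + 2*y) (H(y) = (-1 + (-5)² + 2*y)*√y = (-1 + 25 + 2*y)*√y = (24 + 2*y)*√y = √y*(24 + 2*y))
(12*(-8))*K + H(-7) = (12*(-8))*(-57) + 2*√(-7)*(12 - 7) = -96*(-57) + 2*(I*√7)*5 = 5472 + 10*I*√7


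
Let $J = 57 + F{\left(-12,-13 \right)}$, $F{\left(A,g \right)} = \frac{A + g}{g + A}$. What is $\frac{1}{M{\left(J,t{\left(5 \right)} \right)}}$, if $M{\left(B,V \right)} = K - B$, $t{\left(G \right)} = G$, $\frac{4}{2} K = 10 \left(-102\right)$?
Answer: $- \frac{1}{568} \approx -0.0017606$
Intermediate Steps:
$F{\left(A,g \right)} = 1$ ($F{\left(A,g \right)} = \frac{A + g}{A + g} = 1$)
$K = -510$ ($K = \frac{10 \left(-102\right)}{2} = \frac{1}{2} \left(-1020\right) = -510$)
$J = 58$ ($J = 57 + 1 = 58$)
$M{\left(B,V \right)} = -510 - B$
$\frac{1}{M{\left(J,t{\left(5 \right)} \right)}} = \frac{1}{-510 - 58} = \frac{1}{-568} = - \frac{1}{568}$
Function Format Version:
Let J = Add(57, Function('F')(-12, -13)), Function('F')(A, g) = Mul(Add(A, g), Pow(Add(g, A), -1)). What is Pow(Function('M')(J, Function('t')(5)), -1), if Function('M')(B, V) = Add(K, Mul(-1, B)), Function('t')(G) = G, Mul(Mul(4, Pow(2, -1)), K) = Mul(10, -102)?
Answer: Rational(-1, 568) ≈ -0.0017606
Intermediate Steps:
Function('F')(A, g) = 1 (Function('F')(A, g) = Mul(Add(A, g), Pow(Add(A, g), -1)) = 1)
K = -510 (K = Mul(Rational(1, 2), Mul(10, -102)) = Mul(Rational(1, 2), -1020) = -510)
J = 58 (J = Add(57, 1) = 58)
Function('M')(B, V) = Add(-510, Mul(-1, B))
Pow(Function('M')(J, Function('t')(5)), -1) = Pow(Add(-510, Mul(-1, 58)), -1) = Pow(Add(-510, -58), -1) = Pow(-568, -1) = Rational(-1, 568)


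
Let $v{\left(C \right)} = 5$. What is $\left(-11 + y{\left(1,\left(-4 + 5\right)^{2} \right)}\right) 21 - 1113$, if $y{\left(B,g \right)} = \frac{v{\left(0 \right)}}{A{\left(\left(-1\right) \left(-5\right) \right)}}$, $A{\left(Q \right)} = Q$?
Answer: $-1323$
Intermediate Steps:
$y{\left(B,g \right)} = 1$ ($y{\left(B,g \right)} = \frac{5}{\left(-1\right) \left(-5\right)} = \frac{5}{5} = 5 \cdot \frac{1}{5} = 1$)
$\left(-11 + y{\left(1,\left(-4 + 5\right)^{2} \right)}\right) 21 - 1113 = \left(-11 + 1\right) 21 - 1113 = \left(-10\right) 21 - 1113 = -210 - 1113 = -1323$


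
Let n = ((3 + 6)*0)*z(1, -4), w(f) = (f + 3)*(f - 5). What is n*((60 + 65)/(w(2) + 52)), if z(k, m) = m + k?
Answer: 0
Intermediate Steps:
z(k, m) = k + m
w(f) = (-5 + f)*(3 + f) (w(f) = (3 + f)*(-5 + f) = (-5 + f)*(3 + f))
n = 0 (n = ((3 + 6)*0)*(1 - 4) = (9*0)*(-3) = 0*(-3) = 0)
n*((60 + 65)/(w(2) + 52)) = 0*((60 + 65)/((-15 + 2² - 2*2) + 52)) = 0*(125/((-15 + 4 - 4) + 52)) = 0*(125/(-15 + 52)) = 0*(125/37) = 0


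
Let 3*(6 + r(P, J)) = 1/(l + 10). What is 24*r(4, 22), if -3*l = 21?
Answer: -424/3 ≈ -141.33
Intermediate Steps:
l = -7 (l = -⅓*21 = -7)
r(P, J) = -53/9 (r(P, J) = -6 + 1/(3*(-7 + 10)) = -6 + (⅓)/3 = -6 + (⅓)*(⅓) = -6 + ⅑ = -53/9)
24*r(4, 22) = 24*(-53/9) = -424/3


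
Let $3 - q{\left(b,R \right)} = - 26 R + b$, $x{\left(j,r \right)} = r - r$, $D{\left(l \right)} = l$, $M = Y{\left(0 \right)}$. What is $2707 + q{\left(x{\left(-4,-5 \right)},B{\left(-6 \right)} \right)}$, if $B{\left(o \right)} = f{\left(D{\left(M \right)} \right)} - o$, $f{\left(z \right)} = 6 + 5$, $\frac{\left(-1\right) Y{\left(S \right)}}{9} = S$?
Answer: $3152$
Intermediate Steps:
$Y{\left(S \right)} = - 9 S$
$M = 0$ ($M = \left(-9\right) 0 = 0$)
$f{\left(z \right)} = 11$
$B{\left(o \right)} = 11 - o$
$x{\left(j,r \right)} = 0$
$q{\left(b,R \right)} = 3 - b + 26 R$ ($q{\left(b,R \right)} = 3 - \left(- 26 R + b\right) = 3 - \left(b - 26 R\right) = 3 + \left(- b + 26 R\right) = 3 - b + 26 R$)
$2707 + q{\left(x{\left(-4,-5 \right)},B{\left(-6 \right)} \right)} = 2707 + \left(3 - 0 + 26 \left(11 - -6\right)\right) = 2707 + \left(3 + 0 + 26 \left(11 + 6\right)\right) = 2707 + \left(3 + 0 + 26 \cdot 17\right) = 2707 + \left(3 + 0 + 442\right) = 2707 + 445 = 3152$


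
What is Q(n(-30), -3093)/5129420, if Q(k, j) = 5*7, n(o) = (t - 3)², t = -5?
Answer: 7/1025884 ≈ 6.8234e-6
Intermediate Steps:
n(o) = 64 (n(o) = (-5 - 3)² = (-8)² = 64)
Q(k, j) = 35
Q(n(-30), -3093)/5129420 = 35/5129420 = 35*(1/5129420) = 7/1025884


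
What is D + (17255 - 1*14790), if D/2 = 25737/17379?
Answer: 14296903/5793 ≈ 2468.0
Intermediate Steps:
D = 17158/5793 (D = 2*(25737/17379) = 2*(25737*(1/17379)) = 2*(8579/5793) = 17158/5793 ≈ 2.9618)
D + (17255 - 1*14790) = 17158/5793 + (17255 - 1*14790) = 17158/5793 + (17255 - 14790) = 17158/5793 + 2465 = 14296903/5793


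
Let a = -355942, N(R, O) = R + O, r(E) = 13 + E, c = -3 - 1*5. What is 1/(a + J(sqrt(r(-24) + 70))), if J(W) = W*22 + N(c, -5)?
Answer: -355955/126703933469 - 22*sqrt(59)/126703933469 ≈ -2.8107e-6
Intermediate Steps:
c = -8 (c = -3 - 5 = -8)
N(R, O) = O + R
J(W) = -13 + 22*W (J(W) = W*22 + (-5 - 8) = 22*W - 13 = -13 + 22*W)
1/(a + J(sqrt(r(-24) + 70))) = 1/(-355942 + (-13 + 22*sqrt((13 - 24) + 70))) = 1/(-355942 + (-13 + 22*sqrt(-11 + 70))) = 1/(-355942 + (-13 + 22*sqrt(59))) = 1/(-355955 + 22*sqrt(59))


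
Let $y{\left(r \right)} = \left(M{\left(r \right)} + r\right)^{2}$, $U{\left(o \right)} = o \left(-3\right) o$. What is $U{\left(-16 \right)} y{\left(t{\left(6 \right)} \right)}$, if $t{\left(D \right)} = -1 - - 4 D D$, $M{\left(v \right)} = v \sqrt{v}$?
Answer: $-2261495808 - 31409664 \sqrt{143} \approx -2.6371 \cdot 10^{9}$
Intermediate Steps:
$U{\left(o \right)} = - 3 o^{2}$ ($U{\left(o \right)} = - 3 o o = - 3 o^{2}$)
$M{\left(v \right)} = v^{\frac{3}{2}}$
$t{\left(D \right)} = -1 + 4 D^{2}$ ($t{\left(D \right)} = -1 - - 4 D^{2} = -1 + 4 D^{2}$)
$y{\left(r \right)} = \left(r + r^{\frac{3}{2}}\right)^{2}$ ($y{\left(r \right)} = \left(r^{\frac{3}{2}} + r\right)^{2} = \left(r + r^{\frac{3}{2}}\right)^{2}$)
$U{\left(-16 \right)} y{\left(t{\left(6 \right)} \right)} = - 3 \left(-16\right)^{2} \left(\left(-1 + 4 \cdot 6^{2}\right) + \left(-1 + 4 \cdot 6^{2}\right)^{\frac{3}{2}}\right)^{2} = \left(-3\right) 256 \left(\left(-1 + 4 \cdot 36\right) + \left(-1 + 4 \cdot 36\right)^{\frac{3}{2}}\right)^{2} = - 768 \left(\left(-1 + 144\right) + \left(-1 + 144\right)^{\frac{3}{2}}\right)^{2} = - 768 \left(143 + 143^{\frac{3}{2}}\right)^{2} = - 768 \left(143 + 143 \sqrt{143}\right)^{2}$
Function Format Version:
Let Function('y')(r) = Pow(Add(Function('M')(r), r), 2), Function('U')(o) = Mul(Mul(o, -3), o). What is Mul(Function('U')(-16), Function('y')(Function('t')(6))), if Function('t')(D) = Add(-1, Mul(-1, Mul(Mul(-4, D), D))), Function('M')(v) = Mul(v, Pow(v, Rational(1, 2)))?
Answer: Add(-2261495808, Mul(-31409664, Pow(143, Rational(1, 2)))) ≈ -2.6371e+9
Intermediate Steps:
Function('U')(o) = Mul(-3, Pow(o, 2)) (Function('U')(o) = Mul(Mul(-3, o), o) = Mul(-3, Pow(o, 2)))
Function('M')(v) = Pow(v, Rational(3, 2))
Function('t')(D) = Add(-1, Mul(4, Pow(D, 2))) (Function('t')(D) = Add(-1, Mul(-1, Mul(-4, Pow(D, 2)))) = Add(-1, Mul(4, Pow(D, 2))))
Function('y')(r) = Pow(Add(r, Pow(r, Rational(3, 2))), 2) (Function('y')(r) = Pow(Add(Pow(r, Rational(3, 2)), r), 2) = Pow(Add(r, Pow(r, Rational(3, 2))), 2))
Mul(Function('U')(-16), Function('y')(Function('t')(6))) = Mul(Mul(-3, Pow(-16, 2)), Pow(Add(Add(-1, Mul(4, Pow(6, 2))), Pow(Add(-1, Mul(4, Pow(6, 2))), Rational(3, 2))), 2)) = Mul(Mul(-3, 256), Pow(Add(Add(-1, Mul(4, 36)), Pow(Add(-1, Mul(4, 36)), Rational(3, 2))), 2)) = Mul(-768, Pow(Add(Add(-1, 144), Pow(Add(-1, 144), Rational(3, 2))), 2)) = Mul(-768, Pow(Add(143, Pow(143, Rational(3, 2))), 2)) = Mul(-768, Pow(Add(143, Mul(143, Pow(143, Rational(1, 2)))), 2))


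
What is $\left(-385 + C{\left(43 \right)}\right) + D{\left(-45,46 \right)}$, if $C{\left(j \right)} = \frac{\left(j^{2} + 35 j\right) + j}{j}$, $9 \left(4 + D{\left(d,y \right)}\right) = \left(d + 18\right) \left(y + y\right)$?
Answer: $-586$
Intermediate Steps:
$D{\left(d,y \right)} = -4 + \frac{2 y \left(18 + d\right)}{9}$ ($D{\left(d,y \right)} = -4 + \frac{\left(d + 18\right) \left(y + y\right)}{9} = -4 + \frac{\left(18 + d\right) 2 y}{9} = -4 + \frac{2 y \left(18 + d\right)}{9}$)
$C{\left(j \right)} = \frac{j^{2} + 36 j}{j}$
$\left(-385 + C{\left(43 \right)}\right) + D{\left(-45,46 \right)} = \left(-385 + \left(36 + 43\right)\right) + \left(-4 + 4 \cdot 46 + \frac{2}{9} \left(-45\right) 46\right) = \left(-385 + 79\right) - 280 = -306 - 280 = -586$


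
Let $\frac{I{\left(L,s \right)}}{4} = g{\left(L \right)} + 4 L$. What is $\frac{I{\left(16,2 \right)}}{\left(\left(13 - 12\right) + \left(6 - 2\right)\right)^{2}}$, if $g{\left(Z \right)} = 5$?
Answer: $\frac{276}{25} \approx 11.04$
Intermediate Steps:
$I{\left(L,s \right)} = 20 + 16 L$ ($I{\left(L,s \right)} = 4 \left(5 + 4 L\right) = 20 + 16 L$)
$\frac{I{\left(16,2 \right)}}{\left(\left(13 - 12\right) + \left(6 - 2\right)\right)^{2}} = \frac{20 + 16 \cdot 16}{\left(\left(13 - 12\right) + \left(6 - 2\right)\right)^{2}} = \frac{20 + 256}{\left(\left(13 - 12\right) + \left(6 - 2\right)\right)^{2}} = \frac{276}{\left(1 + 4\right)^{2}} = \frac{276}{5^{2}} = \frac{276}{25}$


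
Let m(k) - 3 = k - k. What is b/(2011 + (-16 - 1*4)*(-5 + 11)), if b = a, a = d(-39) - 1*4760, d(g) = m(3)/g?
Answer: -61881/24583 ≈ -2.5172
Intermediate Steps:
m(k) = 3 (m(k) = 3 + (k - k) = 3 + 0 = 3)
d(g) = 3/g
a = -61881/13 (a = 3/(-39) - 1*4760 = 3*(-1/39) - 4760 = -1/13 - 4760 = -61881/13 ≈ -4760.1)
b = -61881/13 ≈ -4760.1
b/(2011 + (-16 - 1*4)*(-5 + 11)) = -61881/(13*(2011 + (-16 - 1*4)*(-5 + 11))) = -61881/(13*(2011 + (-16 - 4)*6)) = -61881/(13*(2011 - 20*6)) = -61881/(13*(2011 - 120)) = -61881/13/1891 = -61881/13*1/1891 = -61881/24583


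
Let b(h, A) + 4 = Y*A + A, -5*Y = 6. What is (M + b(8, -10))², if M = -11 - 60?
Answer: 5329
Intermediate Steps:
Y = -6/5 (Y = -⅕*6 = -6/5 ≈ -1.2000)
b(h, A) = -4 - A/5 (b(h, A) = -4 + (-6*A/5 + A) = -4 - A/5)
M = -71
(M + b(8, -10))² = (-71 + (-4 - ⅕*(-10)))² = (-71 + (-4 + 2))² = (-71 - 2)² = (-73)² = 5329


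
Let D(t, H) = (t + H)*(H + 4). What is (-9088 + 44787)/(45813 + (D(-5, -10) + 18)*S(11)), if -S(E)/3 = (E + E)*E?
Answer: -35699/32595 ≈ -1.0952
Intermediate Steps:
S(E) = -6*E**2 (S(E) = -3*(E + E)*E = -3*2*E*E = -6*E**2)
D(t, H) = (4 + H)*(H + t) (D(t, H) = (H + t)*(4 + H) = (4 + H)*(H + t))
(-9088 + 44787)/(45813 + (D(-5, -10) + 18)*S(11)) = (-9088 + 44787)/(45813 + (((-10)**2 + 4*(-10) + 4*(-5) - 10*(-5)) + 18)*(-6*11**2)) = 35699/(45813 + ((100 - 40 - 20 + 50) + 18)*(-6*121)) = 35699/(45813 + (90 + 18)*(-726)) = 35699/(45813 + 108*(-726)) = 35699/(45813 - 78408) = 35699/(-32595) = 35699*(-1/32595) = -35699/32595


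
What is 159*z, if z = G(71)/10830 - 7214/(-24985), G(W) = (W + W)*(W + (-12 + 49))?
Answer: 128677746/474715 ≈ 271.06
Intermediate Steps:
G(W) = 2*W*(37 + W) (G(W) = (2*W)*(W + 37) = (2*W)*(37 + W) = 2*W*(37 + W))
z = 809294/474715 (z = (2*71*(37 + 71))/10830 - 7214/(-24985) = (2*71*108)*(1/10830) - 7214*(-1/24985) = 15336*(1/10830) + 7214/24985 = 2556/1805 + 7214/24985 = 809294/474715 ≈ 1.7048)
159*z = 159*(809294/474715) = 128677746/474715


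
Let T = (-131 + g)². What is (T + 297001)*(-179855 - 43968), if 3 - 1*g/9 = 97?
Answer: -280121199190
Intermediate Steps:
g = -846 (g = 27 - 9*97 = 27 - 873 = -846)
T = 954529 (T = (-131 - 846)² = (-977)² = 954529)
(T + 297001)*(-179855 - 43968) = (954529 + 297001)*(-179855 - 43968) = 1251530*(-223823) = -280121199190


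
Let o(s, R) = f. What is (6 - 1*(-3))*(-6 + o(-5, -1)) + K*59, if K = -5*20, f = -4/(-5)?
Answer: -29734/5 ≈ -5946.8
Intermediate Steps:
f = ⅘ (f = -4*(-⅕) = ⅘ ≈ 0.80000)
o(s, R) = ⅘
K = -100
(6 - 1*(-3))*(-6 + o(-5, -1)) + K*59 = (6 - 1*(-3))*(-6 + ⅘) - 100*59 = (6 + 3)*(-26/5) - 5900 = 9*(-26/5) - 5900 = -234/5 - 5900 = -29734/5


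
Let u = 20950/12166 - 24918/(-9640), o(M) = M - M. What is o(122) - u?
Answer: -126277597/29320060 ≈ -4.3069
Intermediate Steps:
o(M) = 0
u = 126277597/29320060 (u = 20950*(1/12166) - 24918*(-1/9640) = 10475/6083 + 12459/4820 = 126277597/29320060 ≈ 4.3069)
o(122) - u = 0 - 1*126277597/29320060 = 0 - 126277597/29320060 = -126277597/29320060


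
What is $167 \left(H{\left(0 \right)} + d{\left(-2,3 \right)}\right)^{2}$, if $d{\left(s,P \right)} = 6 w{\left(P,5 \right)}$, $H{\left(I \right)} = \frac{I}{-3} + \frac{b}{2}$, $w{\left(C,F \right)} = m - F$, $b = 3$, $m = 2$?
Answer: $\frac{181863}{4} \approx 45466.0$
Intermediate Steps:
$w{\left(C,F \right)} = 2 - F$
$H{\left(I \right)} = \frac{3}{2} - \frac{I}{3}$ ($H{\left(I \right)} = \frac{I}{-3} + \frac{3}{2} = I \left(- \frac{1}{3}\right) + 3 \cdot \frac{1}{2} = - \frac{I}{3} + \frac{3}{2} = \frac{3}{2} - \frac{I}{3}$)
$d{\left(s,P \right)} = -18$ ($d{\left(s,P \right)} = 6 \left(2 - 5\right) = 6 \left(-3\right) = -18$)
$167 \left(H{\left(0 \right)} + d{\left(-2,3 \right)}\right)^{2} = 167 \left(\left(\frac{3}{2} - 0\right) - 18\right)^{2} = 167 \left(\left(\frac{3}{2} + 0\right) - 18\right)^{2} = 167 \left(\frac{3}{2} - 18\right)^{2} = 167 \left(- \frac{33}{2}\right)^{2} = 167 \cdot \frac{1089}{4} = \frac{181863}{4}$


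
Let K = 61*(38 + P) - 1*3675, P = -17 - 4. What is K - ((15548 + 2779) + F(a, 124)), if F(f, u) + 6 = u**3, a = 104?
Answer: -1927583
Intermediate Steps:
P = -21
F(f, u) = -6 + u**3
K = -2638 (K = 61*(38 - 21) - 1*3675 = 61*17 - 3675 = 1037 - 3675 = -2638)
K - ((15548 + 2779) + F(a, 124)) = -2638 - ((15548 + 2779) + (-6 + 124**3)) = -2638 - (18327 + (-6 + 1906624)) = -2638 - (18327 + 1906618) = -2638 - 1*1924945 = -2638 - 1924945 = -1927583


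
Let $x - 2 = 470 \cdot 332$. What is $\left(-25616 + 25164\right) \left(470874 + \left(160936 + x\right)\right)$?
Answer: $-356109104$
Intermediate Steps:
$x = 156042$ ($x = 2 + 470 \cdot 332 = 2 + 156040 = 156042$)
$\left(-25616 + 25164\right) \left(470874 + \left(160936 + x\right)\right) = \left(-25616 + 25164\right) \left(470874 + \left(160936 + 156042\right)\right) = - 452 \left(470874 + 316978\right) = \left(-452\right) 787852 = -356109104$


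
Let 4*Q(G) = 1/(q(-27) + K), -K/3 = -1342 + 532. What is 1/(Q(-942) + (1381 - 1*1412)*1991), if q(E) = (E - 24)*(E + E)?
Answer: -20736/1279846655 ≈ -1.6202e-5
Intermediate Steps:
K = 2430 (K = -3*(-1342 + 532) = -3*(-810) = 2430)
q(E) = 2*E*(-24 + E) (q(E) = (-24 + E)*(2*E) = 2*E*(-24 + E))
Q(G) = 1/20736 (Q(G) = 1/(4*(2*(-27)*(-24 - 27) + 2430)) = 1/(4*(2*(-27)*(-51) + 2430)) = 1/(4*(2754 + 2430)) = (1/4)/5184 = (1/4)*(1/5184) = 1/20736)
1/(Q(-942) + (1381 - 1*1412)*1991) = 1/(1/20736 + (1381 - 1*1412)*1991) = 1/(1/20736 + (1381 - 1412)*1991) = 1/(1/20736 - 31*1991) = 1/(1/20736 - 61721) = 1/(-1279846655/20736) = -20736/1279846655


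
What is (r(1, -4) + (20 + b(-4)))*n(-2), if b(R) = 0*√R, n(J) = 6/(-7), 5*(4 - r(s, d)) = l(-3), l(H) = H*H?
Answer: -666/35 ≈ -19.029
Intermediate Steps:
l(H) = H²
r(s, d) = 11/5 (r(s, d) = 4 - ⅕*(-3)² = 4 - ⅕*9 = 4 - 9/5 = 11/5)
n(J) = -6/7 (n(J) = 6*(-⅐) = -6/7)
b(R) = 0
(r(1, -4) + (20 + b(-4)))*n(-2) = (11/5 + (20 + 0))*(-6/7) = (11/5 + 20)*(-6/7) = (111/5)*(-6/7) = -666/35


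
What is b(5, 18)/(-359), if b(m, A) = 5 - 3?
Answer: -2/359 ≈ -0.0055710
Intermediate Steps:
b(m, A) = 2
b(5, 18)/(-359) = 2/(-359) = 2*(-1/359) = -2/359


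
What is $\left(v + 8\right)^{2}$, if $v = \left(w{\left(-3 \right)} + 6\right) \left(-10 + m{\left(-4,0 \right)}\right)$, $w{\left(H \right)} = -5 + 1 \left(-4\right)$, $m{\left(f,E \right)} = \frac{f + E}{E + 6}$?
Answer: $1600$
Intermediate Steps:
$m{\left(f,E \right)} = \frac{E + f}{6 + E}$
$w{\left(H \right)} = -9$ ($w{\left(H \right)} = -5 - 4 = -9$)
$v = 32$ ($v = \left(-9 + 6\right) \left(-10 + \frac{0 - 4}{6 + 0}\right) = - 3 \left(-10 + \frac{1}{6} \left(-4\right)\right) = - 3 \left(-10 - \frac{2}{3}\right) = \left(-3\right) \left(- \frac{32}{3}\right) = 32$)
$\left(v + 8\right)^{2} = \left(32 + 8\right)^{2} = 40^{2} = 1600$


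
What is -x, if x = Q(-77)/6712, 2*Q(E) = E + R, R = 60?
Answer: 17/13424 ≈ 0.0012664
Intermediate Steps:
Q(E) = 30 + E/2 (Q(E) = (E + 60)/2 = (60 + E)/2 = 30 + E/2)
x = -17/13424 (x = (30 + (1/2)*(-77))/6712 = (30 - 77/2)*(1/6712) = -17/2*1/6712 = -17/13424 ≈ -0.0012664)
-x = -1*(-17/13424) = 17/13424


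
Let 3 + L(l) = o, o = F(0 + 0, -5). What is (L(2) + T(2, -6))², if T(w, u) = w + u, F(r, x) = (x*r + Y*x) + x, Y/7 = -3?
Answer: 8649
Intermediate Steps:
Y = -21 (Y = 7*(-3) = -21)
F(r, x) = -20*x + r*x (F(r, x) = (x*r - 21*x) + x = (r*x - 21*x) + x = (-21*x + r*x) + x = -20*x + r*x)
o = 100 (o = -5*(-20 + (0 + 0)) = -5*(-20 + 0) = -5*(-20) = 100)
T(w, u) = u + w
L(l) = 97 (L(l) = -3 + 100 = 97)
(L(2) + T(2, -6))² = (97 + (-6 + 2))² = (97 - 4)² = 93² = 8649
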